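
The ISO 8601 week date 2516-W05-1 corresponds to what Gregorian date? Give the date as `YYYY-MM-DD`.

2516-01-27

ISO week 1 of 2516 is the week containing the first Thursday of 2516.
Week 5, day 1 (Monday) lands on 2516-01-27.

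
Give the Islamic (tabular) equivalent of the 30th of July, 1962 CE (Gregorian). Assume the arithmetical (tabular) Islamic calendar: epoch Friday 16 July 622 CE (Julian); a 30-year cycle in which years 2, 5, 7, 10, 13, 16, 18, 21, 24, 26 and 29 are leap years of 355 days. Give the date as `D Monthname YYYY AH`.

Both dates share Julian Day Number 2437876; in the tabular Islamic calendar that is 27 Safar 1382 AH.

27 Safar 1382 AH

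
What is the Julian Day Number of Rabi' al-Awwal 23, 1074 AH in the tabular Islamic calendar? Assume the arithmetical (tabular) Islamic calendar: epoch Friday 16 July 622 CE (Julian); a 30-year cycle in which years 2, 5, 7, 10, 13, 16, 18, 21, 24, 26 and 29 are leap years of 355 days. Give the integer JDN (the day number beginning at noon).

2328756

Equivalently 25 October 1663 (Gregorian).
JDN 2400001 is 17 November 1858 CE (Gregorian), MJD 0; the target day is −71245 days from there, so JDN = 2328756.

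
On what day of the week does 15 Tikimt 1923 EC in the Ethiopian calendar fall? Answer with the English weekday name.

Saturday

In the Gregorian calendar this is 25 October 1930 (JDN 2426275).
2426275 ≡ 5 (mod 7); counting from Monday = 0 gives Saturday.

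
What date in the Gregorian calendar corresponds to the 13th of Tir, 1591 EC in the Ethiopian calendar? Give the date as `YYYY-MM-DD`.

Both dates share Julian Day Number 2305100; in the Gregorian calendar that is 18 January 1599 CE.

1599-01-18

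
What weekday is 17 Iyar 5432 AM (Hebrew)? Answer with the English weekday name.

Saturday

Equivalently 14 May 1672 Gregorian, JDN 2331880.
JDN 2331880 mod 7 = 5, and JDN 0 was a Monday, so this is a Saturday.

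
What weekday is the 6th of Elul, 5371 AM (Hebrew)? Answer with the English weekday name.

Equivalently 15 August 1611 Gregorian, JDN 2309692.
2309692 ≡ 0 (mod 7); counting from Monday = 0 gives Monday.

Monday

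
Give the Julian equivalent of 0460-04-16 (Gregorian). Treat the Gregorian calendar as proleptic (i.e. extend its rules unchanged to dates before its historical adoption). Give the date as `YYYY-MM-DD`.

The Julian–Gregorian offset here is 1 day (Julian trailing).
16 April 460 Gregorian − 1 day → 15 April 460 Julian.

0460-04-15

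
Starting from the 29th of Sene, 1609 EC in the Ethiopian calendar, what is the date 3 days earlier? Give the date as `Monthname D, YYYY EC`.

Sene 26, 1609 EC

JDN of the 29th of Sene, 1609 EC = 2311841.
2311841 − 3 = 2311838.
JDN 2311838 in the Ethiopian calendar is Sene 26, 1609 EC.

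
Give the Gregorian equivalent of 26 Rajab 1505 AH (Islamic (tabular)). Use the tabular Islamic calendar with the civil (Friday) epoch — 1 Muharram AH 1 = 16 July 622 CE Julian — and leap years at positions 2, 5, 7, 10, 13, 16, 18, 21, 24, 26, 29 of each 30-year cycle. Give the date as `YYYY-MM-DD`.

Both dates share Julian Day Number 2481609; in the Gregorian calendar that is 24 April 2082 CE.

2082-04-24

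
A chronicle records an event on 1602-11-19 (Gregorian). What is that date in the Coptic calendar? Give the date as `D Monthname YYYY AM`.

Both dates share Julian Day Number 2306501; in the Coptic calendar that is 13 Hathor 1319 AM.

13 Hathor 1319 AM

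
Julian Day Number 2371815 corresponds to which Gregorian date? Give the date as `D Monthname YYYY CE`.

15 September 1781 CE

Counting from JDN 2299161 = 15 Oct 1582 gives an offset of 72654 days.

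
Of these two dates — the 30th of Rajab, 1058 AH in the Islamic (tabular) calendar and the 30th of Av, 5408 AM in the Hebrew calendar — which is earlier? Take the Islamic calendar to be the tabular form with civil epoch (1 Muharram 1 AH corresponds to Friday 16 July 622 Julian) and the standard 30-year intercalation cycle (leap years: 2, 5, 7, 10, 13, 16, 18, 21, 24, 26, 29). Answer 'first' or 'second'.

Converting both to JDN: 2323212 vs 2323210; the smaller is the second.

second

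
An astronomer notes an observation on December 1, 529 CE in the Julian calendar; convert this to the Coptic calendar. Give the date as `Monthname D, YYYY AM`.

Koiak 5, 246 AM

Julian Day Number of the source date = 1914610.
Converting JDN 1914610 to the Coptic calendar gives 5 Koiak 246 AM.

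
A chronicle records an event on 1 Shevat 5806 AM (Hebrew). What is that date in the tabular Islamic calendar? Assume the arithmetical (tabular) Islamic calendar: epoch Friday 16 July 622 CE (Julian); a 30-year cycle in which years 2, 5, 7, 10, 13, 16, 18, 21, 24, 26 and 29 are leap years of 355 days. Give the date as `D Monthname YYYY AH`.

Julian Day Number of the source date = 2468354.
Converting JDN 2468354 to the tabular Islamic calendar gives 29 Safar 1468 AH.

29 Safar 1468 AH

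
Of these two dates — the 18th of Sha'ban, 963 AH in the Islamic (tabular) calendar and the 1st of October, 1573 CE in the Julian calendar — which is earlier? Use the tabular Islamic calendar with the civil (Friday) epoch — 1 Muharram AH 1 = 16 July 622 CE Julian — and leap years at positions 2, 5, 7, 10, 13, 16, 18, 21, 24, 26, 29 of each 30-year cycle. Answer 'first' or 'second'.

Converting both to JDN: 2289565 vs 2295870; the smaller is the first.

first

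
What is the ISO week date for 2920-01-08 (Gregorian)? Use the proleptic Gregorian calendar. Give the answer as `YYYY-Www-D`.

The weekday is Monday (ISO weekday 1).
That Monday belongs to ISO week 2 of ISO year 2920.

2920-W02-1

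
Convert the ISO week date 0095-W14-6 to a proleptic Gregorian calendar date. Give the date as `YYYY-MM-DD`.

ISO week 1 of 95 is the week containing the first Thursday of 95.
Week 14, day 6 (Saturday) lands on 0095-04-09.

0095-04-09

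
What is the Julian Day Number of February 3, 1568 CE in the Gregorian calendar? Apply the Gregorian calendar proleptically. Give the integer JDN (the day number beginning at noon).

JDN 2299161 is 15 October 1582 CE (Gregorian); the target day is −5368 days from there, so JDN = 2293793.

2293793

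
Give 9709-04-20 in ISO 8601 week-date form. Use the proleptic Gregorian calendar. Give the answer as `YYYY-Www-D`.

The weekday is Saturday (ISO weekday 6).
That Saturday belongs to ISO week 16 of ISO year 9709.

9709-W16-6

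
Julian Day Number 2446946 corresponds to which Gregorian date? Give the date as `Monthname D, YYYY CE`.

Counting from JDN 2299161 = 15 Oct 1582 gives an offset of 147785 days.

May 30, 1987 CE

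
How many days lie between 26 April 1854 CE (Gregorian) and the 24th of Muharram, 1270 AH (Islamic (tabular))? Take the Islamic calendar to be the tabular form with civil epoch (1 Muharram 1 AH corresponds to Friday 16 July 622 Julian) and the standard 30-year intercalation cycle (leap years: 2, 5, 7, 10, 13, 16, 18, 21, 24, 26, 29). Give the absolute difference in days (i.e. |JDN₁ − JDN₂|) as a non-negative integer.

First date → JDN 2398335; second date → JDN 2398154.
The interval is |2398335 − 2398154| = 181 days.

181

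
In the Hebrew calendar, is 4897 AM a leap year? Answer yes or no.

Hebrew year 4897 is year 14 of its 19-year Metonic cycle; leap years are at positions 3, 6, 8, 11, 14, 17, 19, so it is a leap year (13 months).

yes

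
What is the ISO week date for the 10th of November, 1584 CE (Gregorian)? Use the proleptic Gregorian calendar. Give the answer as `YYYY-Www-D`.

1584-W45-6

The weekday is Saturday (ISO weekday 6).
That Saturday belongs to ISO week 45 of ISO year 1584.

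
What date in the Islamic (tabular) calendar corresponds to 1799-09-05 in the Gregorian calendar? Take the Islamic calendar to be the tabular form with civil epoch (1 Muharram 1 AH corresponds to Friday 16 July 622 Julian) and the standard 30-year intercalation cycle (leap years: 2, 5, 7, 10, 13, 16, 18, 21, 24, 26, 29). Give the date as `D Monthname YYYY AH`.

4 Rabi' al-Thani 1214 AH

Both dates share Julian Day Number 2378379; in the tabular Islamic calendar that is 4 Rabi' al-Thani 1214 AH.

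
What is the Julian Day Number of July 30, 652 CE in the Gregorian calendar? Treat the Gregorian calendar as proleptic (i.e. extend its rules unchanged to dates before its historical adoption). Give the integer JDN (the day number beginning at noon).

JDN 2451545 is 1 January 2000 CE (Gregorian); the target day is −492136 days from there, so JDN = 1959409.

1959409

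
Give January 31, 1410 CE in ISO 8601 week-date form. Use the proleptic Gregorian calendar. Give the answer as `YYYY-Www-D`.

1410-W05-3

The weekday is Wednesday (ISO weekday 3).
That Wednesday belongs to ISO week 5 of ISO year 1410.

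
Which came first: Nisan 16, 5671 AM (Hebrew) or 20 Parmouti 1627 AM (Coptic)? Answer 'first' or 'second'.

first

The two dates have Julian Day Numbers 2419141 and 2419155 respectively.
Since 2419141 < 2419155, the first date comes first.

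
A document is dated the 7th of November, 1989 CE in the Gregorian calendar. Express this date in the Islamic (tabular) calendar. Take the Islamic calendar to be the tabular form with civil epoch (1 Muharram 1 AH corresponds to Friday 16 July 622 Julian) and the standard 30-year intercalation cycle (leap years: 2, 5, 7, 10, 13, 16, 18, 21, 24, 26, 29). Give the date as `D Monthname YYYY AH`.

7 Rabi' al-Thani 1410 AH

Both dates share Julian Day Number 2447838; in the tabular Islamic calendar that is 7 Rabi' al-Thani 1410 AH.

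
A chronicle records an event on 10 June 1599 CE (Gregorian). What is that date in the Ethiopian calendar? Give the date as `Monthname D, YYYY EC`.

Both dates share Julian Day Number 2305243; in the Ethiopian calendar that is 6 Sene 1591 EC.

Sene 6, 1591 EC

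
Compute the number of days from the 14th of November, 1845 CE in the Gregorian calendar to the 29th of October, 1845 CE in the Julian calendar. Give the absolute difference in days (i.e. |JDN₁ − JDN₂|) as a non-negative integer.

JDN of the first date = 2395250.
JDN of the second date = 2395246.
|2395246 − 2395250| = 4.

4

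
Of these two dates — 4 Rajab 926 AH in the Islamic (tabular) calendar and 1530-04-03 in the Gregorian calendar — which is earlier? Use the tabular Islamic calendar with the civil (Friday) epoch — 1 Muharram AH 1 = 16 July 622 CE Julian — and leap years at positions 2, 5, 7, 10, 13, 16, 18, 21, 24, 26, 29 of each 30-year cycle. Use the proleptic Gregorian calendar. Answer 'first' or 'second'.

first

The two dates have Julian Day Numbers 2276409 and 2279973 respectively.
Since 2276409 < 2279973, the first date comes first.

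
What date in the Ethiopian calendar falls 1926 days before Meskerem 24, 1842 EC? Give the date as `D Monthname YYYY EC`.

Counting 1926 days back from JDN 2396669 reaches JDN 2394743, which is 19 Sene 1836 EC.

19 Sene 1836 EC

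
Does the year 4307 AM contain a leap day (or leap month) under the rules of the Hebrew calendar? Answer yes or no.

Hebrew year 4307 is year 13 of its 19-year Metonic cycle; leap years are at positions 3, 6, 8, 11, 14, 17, 19, so it is a common year (12 months).

no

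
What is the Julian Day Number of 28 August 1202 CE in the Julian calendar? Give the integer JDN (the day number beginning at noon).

2160328

Equivalently 4 September 1202 (proleptic Gregorian).
JDN 2299161 is 15 October 1582 CE (Gregorian); the target day is −138833 days from there, so JDN = 2160328.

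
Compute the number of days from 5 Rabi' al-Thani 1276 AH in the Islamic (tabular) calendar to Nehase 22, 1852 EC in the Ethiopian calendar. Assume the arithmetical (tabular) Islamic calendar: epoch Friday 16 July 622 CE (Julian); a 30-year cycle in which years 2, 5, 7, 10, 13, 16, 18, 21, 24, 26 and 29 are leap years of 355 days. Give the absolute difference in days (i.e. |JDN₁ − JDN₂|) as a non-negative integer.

300

First date → JDN 2400350; second date → JDN 2400650.
The interval is |2400350 − 2400650| = 300 days.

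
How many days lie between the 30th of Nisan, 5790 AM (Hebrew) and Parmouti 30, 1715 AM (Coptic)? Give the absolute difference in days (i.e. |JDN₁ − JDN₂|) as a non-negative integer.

11318

JDN of the first date = 2462625.
JDN of the second date = 2451307.
|2451307 − 2462625| = 11318.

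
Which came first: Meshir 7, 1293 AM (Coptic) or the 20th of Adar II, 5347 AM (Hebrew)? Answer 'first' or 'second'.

First date → JDN 2297089; second date → JDN 2300788.
JDN 2297089 < JDN 2300788, so the first date is earlier.

first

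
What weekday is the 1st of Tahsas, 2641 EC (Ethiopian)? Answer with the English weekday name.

This is JDN 2688571 (15 December 2648 Gregorian).
2688571 ≡ 4 (mod 7); counting from Monday = 0 gives Friday.

Friday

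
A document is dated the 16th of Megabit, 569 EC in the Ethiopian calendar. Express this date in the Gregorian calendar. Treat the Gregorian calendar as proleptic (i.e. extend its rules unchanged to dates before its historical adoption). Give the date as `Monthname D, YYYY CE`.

March 14, 577 CE

Both dates share Julian Day Number 1931878; in the Gregorian calendar that is 14 March 577 CE.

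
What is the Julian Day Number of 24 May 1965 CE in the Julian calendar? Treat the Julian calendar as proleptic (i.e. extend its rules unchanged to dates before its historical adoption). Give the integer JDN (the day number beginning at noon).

In the Gregorian calendar the same day is 6 June 1965.
JDN 2451545 is 1 January 2000 CE (Gregorian); the target day is −12627 days from there, so JDN = 2438918.

2438918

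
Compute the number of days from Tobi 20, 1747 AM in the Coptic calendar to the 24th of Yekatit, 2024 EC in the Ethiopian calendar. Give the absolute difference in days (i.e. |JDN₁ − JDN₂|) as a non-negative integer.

400

JDN of the first date = 2462895.
JDN of the second date = 2463295.
|2463295 − 2462895| = 400.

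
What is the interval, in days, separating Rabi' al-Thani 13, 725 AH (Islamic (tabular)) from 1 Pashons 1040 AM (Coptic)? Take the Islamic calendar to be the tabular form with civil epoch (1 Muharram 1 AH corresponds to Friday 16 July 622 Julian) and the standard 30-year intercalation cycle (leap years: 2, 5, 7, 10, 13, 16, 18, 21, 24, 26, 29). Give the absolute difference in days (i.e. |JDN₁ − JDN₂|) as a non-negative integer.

First date → JDN 2205102; second date → JDN 2204765.
The interval is |2205102 − 2204765| = 337 days.

337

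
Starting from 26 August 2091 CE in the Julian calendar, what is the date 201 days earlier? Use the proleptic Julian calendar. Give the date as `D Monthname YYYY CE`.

The starting date is JDN 2485033; 2485033 − 201 = 2484832.
JDN 2484832 corresponds to 6 February 2091 CE.

6 February 2091 CE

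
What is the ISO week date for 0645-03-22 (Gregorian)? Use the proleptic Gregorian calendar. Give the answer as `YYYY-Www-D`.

The weekday is Saturday (ISO weekday 6).
That Saturday belongs to ISO week 12 of ISO year 645.

0645-W12-6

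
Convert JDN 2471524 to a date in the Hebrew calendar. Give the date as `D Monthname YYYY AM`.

10 Elul 5814 AM

JDN 2471524 is 13 September 2054 in the Gregorian calendar.
In the Hebrew calendar that day is 10 Elul 5814 AM.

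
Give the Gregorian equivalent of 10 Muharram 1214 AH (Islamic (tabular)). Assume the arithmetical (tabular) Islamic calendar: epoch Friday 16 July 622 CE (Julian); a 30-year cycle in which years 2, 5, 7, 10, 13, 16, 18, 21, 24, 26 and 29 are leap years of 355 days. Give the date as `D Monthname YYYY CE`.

Both dates share Julian Day Number 2378296; in the Gregorian calendar that is 14 June 1799 CE.

14 June 1799 CE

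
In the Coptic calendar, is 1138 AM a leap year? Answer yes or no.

1138 mod 4 = 2; in the Coptic calendar a year is leap when year mod 4 = 3, so it is a common year.

no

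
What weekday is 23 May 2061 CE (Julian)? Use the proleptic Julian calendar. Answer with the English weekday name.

In the Gregorian calendar this is 5 June 2061 (JDN 2473981).
2473981 ≡ 6 (mod 7); counting from Monday = 0 gives Sunday.

Sunday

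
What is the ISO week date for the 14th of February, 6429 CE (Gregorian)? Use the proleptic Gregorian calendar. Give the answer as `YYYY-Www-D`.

6429-W07-3

The weekday is Wednesday (ISO weekday 3).
That Wednesday belongs to ISO week 7 of ISO year 6429.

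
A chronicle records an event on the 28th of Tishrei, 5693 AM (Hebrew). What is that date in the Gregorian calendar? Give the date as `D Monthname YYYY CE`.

28 October 1932 CE

Both dates share Julian Day Number 2427009; in the Gregorian calendar that is 28 October 1932 CE.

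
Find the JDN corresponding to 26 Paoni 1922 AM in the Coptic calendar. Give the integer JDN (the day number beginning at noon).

Equivalently 5 July 2206 (Gregorian).
JDN 2451545 is 1 January 2000 CE (Gregorian); the target day is +75425 days from there, so JDN = 2526970.

2526970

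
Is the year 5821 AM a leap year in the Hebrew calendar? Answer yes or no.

Hebrew year 5821 is year 7 of its 19-year Metonic cycle; leap years are at positions 3, 6, 8, 11, 14, 17, 19, so it is a common year (12 months).

no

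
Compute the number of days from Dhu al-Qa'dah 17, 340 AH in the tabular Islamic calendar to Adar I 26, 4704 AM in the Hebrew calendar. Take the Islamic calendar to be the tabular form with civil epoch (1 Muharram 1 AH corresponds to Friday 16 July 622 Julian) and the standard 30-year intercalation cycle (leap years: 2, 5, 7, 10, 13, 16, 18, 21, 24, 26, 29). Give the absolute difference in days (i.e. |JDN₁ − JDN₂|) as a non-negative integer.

JDN of the first date = 2068881.
JDN of the second date = 2065907.
|2065907 − 2068881| = 2974.

2974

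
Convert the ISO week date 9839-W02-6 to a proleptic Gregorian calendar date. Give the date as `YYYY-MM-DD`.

9839-01-12

ISO week 1 of 9839 is the week containing the first Thursday of 9839.
Week 2, day 6 (Saturday) lands on 9839-01-12.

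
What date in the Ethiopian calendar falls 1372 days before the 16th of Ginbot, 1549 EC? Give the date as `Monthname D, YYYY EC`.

Nehase 15, 1545 EC

The starting date is JDN 2289883; 2289883 − 1372 = 2288511.
JDN 2288511 corresponds to Nehase 15, 1545 EC.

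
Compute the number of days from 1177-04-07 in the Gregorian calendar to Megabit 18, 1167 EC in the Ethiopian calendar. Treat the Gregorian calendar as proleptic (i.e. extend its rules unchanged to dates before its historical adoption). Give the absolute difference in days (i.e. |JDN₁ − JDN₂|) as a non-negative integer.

JDN of the first date = 2151047.
JDN of the second date = 2150299.
|2150299 − 2151047| = 748.

748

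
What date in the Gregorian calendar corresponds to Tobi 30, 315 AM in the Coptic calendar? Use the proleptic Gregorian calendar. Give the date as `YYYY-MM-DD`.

Both dates share Julian Day Number 1939867; in the Gregorian calendar that is 27 January 599 CE.

0599-01-27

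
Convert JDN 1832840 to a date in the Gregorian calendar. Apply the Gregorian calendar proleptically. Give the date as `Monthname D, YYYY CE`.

January 17, 306 CE

Counting from JDN 2299161 = 15 Oct 1582 gives an offset of -466321 days.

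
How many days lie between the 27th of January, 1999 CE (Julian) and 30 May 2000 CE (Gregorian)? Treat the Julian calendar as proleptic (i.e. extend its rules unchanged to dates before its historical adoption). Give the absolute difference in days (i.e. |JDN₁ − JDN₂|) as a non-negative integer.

476

JDN of the first date = 2451219.
JDN of the second date = 2451695.
|2451695 − 2451219| = 476.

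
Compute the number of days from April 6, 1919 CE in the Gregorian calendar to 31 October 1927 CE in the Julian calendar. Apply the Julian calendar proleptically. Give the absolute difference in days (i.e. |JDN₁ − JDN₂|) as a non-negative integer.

First date → JDN 2422055; second date → JDN 2425198.
The interval is |2422055 − 2425198| = 3143 days.

3143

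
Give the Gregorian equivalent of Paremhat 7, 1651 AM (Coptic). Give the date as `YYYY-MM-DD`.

Julian Day Number of the source date = 2427878.
Converting JDN 2427878 to the Gregorian calendar gives 16 March 1935 CE.

1935-03-16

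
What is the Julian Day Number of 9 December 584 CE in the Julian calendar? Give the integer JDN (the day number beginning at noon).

In the proleptic Gregorian calendar the same day is 11 December 584.
JDN 2400001 is 17 November 1858 CE (Gregorian), MJD 0; the target day is −465294 days from there, so JDN = 1934707.

1934707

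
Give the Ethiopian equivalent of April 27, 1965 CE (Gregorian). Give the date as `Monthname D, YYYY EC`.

Miyazya 19, 1957 EC

Julian Day Number of the source date = 2438878.
Converting JDN 2438878 to the Ethiopian calendar gives 19 Miyazya 1957 EC.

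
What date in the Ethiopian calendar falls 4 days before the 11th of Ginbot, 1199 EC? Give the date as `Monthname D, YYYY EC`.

Ginbot 7, 1199 EC

JDN of the 11th of Ginbot, 1199 EC = 2162040.
2162040 − 4 = 2162036.
JDN 2162036 in the Ethiopian calendar is Ginbot 7, 1199 EC.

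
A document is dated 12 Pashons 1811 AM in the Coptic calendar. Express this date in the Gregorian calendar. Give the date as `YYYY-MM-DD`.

2095-05-20

Both dates share Julian Day Number 2486383; in the Gregorian calendar that is 20 May 2095 CE.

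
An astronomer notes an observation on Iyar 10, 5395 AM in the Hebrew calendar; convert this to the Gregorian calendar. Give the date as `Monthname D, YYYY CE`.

April 28, 1635 CE

Julian Day Number of the source date = 2318349.
Converting JDN 2318349 to the Gregorian calendar gives 28 April 1635 CE.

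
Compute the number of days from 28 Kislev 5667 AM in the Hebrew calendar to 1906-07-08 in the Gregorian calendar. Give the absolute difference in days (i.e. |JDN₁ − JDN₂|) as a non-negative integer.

160

First date → JDN 2417560; second date → JDN 2417400.
The interval is |2417560 − 2417400| = 160 days.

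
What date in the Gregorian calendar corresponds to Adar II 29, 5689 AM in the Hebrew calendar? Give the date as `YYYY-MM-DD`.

Julian Day Number of the source date = 2425712.
Converting JDN 2425712 to the Gregorian calendar gives 10 April 1929 CE.

1929-04-10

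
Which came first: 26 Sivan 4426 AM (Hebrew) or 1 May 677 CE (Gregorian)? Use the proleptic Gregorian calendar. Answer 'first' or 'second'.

first

The two dates have Julian Day Numbers 1964469 and 1968450 respectively.
Since 1964469 < 1968450, the first date comes first.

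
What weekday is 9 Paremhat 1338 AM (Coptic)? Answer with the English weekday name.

Tuesday

Equivalently 15 March 1622 Gregorian, JDN 2313557.
Since JDN mod 7 = 1 (0 = Monday), the day is Tuesday.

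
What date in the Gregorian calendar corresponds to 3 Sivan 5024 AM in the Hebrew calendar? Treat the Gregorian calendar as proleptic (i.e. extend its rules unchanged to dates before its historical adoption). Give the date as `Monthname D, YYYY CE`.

Both dates share Julian Day Number 2182884; in the Gregorian calendar that is 6 June 1264 CE.

June 6, 1264 CE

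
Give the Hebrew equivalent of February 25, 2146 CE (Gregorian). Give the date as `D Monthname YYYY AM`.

Julian Day Number of the source date = 2504926.
Converting JDN 2504926 to the Hebrew calendar gives 14 Adar 5906 AM.

14 Adar 5906 AM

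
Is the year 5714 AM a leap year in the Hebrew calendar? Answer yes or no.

yes

Hebrew year 5714 is year 14 of its 19-year Metonic cycle; leap years are at positions 3, 6, 8, 11, 14, 17, 19, so it is a leap year (13 months).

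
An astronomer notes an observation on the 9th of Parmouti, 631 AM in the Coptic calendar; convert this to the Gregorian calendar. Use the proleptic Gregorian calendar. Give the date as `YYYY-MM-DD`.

Julian Day Number of the source date = 2055355.
Converting JDN 2055355 to the Gregorian calendar gives 9 April 915 CE.

0915-04-09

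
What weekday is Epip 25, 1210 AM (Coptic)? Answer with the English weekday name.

This is JDN 2266941 (28 July 1494 Gregorian).
2266941 ≡ 5 (mod 7); counting from Monday = 0 gives Saturday.

Saturday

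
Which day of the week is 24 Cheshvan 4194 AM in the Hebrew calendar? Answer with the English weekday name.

Equivalently 26 October 433 Gregorian, JDN 1879509.
Since JDN mod 7 = 2 (0 = Monday), the day is Wednesday.

Wednesday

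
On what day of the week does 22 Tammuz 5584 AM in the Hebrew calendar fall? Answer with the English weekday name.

Sunday

This is JDN 2387461 (18 July 1824 Gregorian).
Since JDN mod 7 = 6 (0 = Monday), the day is Sunday.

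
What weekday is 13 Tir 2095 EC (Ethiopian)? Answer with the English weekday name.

Monday

This is JDN 2489186 (22 January 2103 Gregorian).
JDN 2489186 mod 7 = 0, and JDN 0 was a Monday, so this is a Monday.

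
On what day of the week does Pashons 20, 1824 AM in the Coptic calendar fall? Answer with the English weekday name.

Tuesday

In the Gregorian calendar this is 29 May 2108 (JDN 2491140).
JDN 2491140 mod 7 = 1, and JDN 0 was a Monday, so this is a Tuesday.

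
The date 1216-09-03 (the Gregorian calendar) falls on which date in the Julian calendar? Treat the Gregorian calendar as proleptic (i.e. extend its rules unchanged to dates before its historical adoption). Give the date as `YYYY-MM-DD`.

1216-08-27

At this point the Julian calendar is 7 days behind the Gregorian.
3 September 1216 Gregorian − 7 days → 27 August 1216 Julian.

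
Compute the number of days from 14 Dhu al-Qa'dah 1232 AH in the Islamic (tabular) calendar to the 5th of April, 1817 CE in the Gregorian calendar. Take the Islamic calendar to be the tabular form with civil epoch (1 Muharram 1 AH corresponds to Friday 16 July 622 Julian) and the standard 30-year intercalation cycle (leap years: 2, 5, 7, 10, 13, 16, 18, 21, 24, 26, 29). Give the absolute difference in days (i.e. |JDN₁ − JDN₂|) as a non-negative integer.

173

JDN of the first date = 2384973.
JDN of the second date = 2384800.
|2384800 − 2384973| = 173.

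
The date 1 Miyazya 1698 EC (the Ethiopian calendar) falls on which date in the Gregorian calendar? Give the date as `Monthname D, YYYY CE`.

April 7, 1706 CE

Julian Day Number of the source date = 2344260.
Converting JDN 2344260 to the Gregorian calendar gives 7 April 1706 CE.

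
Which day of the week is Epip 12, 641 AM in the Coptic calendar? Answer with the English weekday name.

Equivalently 11 July 925 Gregorian, JDN 2059101.
JDN 2059101 mod 7 = 2, and JDN 0 was a Monday, so this is a Wednesday.

Wednesday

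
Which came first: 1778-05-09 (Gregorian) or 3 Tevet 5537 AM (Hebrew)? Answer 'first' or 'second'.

second

The two dates have Julian Day Numbers 2370590 and 2370078 respectively.
Since 2370078 < 2370590, the second date comes first.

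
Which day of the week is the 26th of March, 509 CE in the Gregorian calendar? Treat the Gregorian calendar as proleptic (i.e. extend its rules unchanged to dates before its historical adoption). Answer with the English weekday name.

Tuesday

JDN 1907053 mod 7 = 1, and JDN 0 was a Monday, so this is a Tuesday.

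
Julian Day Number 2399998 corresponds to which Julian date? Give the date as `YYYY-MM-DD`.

1858-11-02

JDN 2399998 is 14 November 1858 in the Gregorian calendar.
In the Julian calendar that day is 1858-11-02.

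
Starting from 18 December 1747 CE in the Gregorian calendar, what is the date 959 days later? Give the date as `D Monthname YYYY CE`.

3 August 1750 CE

Counting 959 days forward from JDN 2359490 reaches JDN 2360449, which is 3 August 1750 CE.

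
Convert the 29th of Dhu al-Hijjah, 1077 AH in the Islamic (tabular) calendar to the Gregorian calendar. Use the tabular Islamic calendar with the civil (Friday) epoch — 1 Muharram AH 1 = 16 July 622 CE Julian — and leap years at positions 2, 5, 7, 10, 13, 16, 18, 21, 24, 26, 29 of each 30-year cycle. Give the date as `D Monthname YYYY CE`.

Julian Day Number of the source date = 2330092.
Converting JDN 2330092 to the Gregorian calendar gives 22 June 1667 CE.

22 June 1667 CE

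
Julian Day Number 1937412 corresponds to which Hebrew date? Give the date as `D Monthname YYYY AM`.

The proleptic Gregorian equivalent of JDN 1937412 is 8 May 592.
In the Hebrew calendar that day is 18 Iyar 4352 AM.

18 Iyar 4352 AM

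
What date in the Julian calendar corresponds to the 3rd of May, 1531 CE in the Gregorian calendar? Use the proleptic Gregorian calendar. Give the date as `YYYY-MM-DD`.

The Julian–Gregorian offset here is 10 days (Julian trailing).
3 May 1531 Gregorian − 10 days → 23 April 1531 Julian.

1531-04-23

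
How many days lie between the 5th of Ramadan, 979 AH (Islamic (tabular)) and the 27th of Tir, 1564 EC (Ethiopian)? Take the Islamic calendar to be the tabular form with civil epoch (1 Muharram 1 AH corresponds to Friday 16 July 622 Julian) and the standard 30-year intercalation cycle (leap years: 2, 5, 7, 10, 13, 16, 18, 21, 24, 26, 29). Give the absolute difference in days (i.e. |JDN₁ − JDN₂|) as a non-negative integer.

2

First date → JDN 2295251; second date → JDN 2295253.
The interval is |2295251 − 2295253| = 2 days.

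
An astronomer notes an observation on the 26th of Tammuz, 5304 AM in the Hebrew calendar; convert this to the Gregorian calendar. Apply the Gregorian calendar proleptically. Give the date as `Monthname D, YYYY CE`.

July 27, 1544 CE

Julian Day Number of the source date = 2285202.
Converting JDN 2285202 to the Gregorian calendar gives 27 July 1544 CE.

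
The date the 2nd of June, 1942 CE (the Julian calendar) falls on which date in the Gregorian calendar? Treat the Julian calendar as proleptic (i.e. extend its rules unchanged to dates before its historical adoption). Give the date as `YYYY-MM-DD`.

The Julian–Gregorian offset here is 13 days (Julian trailing).
2 June 1942 Julian + 13 days → 15 June 1942 Gregorian.

1942-06-15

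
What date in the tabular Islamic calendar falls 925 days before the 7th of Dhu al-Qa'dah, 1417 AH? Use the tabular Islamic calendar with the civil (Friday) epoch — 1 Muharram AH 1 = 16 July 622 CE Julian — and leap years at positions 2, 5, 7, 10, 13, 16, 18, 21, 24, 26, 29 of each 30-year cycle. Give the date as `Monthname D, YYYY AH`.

Counting 925 days back from JDN 2450524 reaches JDN 2449599, which is Rabi' al-Awwal 27, 1415 AH.

Rabi' al-Awwal 27, 1415 AH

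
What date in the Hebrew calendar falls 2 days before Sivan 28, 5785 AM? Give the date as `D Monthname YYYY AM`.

26 Sivan 5785 AM

JDN of Sivan 28, 5785 AM = 2460851.
2460851 − 2 = 2460849.
JDN 2460849 in the Hebrew calendar is 26 Sivan 5785 AM.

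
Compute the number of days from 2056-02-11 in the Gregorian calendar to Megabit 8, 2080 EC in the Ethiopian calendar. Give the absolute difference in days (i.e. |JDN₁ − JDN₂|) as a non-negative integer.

11723

First date → JDN 2472040; second date → JDN 2483763.
The interval is |2472040 − 2483763| = 11723 days.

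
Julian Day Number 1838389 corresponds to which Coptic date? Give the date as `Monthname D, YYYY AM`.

Parmouti 1, 37 AM

The proleptic Gregorian equivalent of JDN 1838389 is 28 March 321.
In the Coptic calendar that day is Parmouti 1, 37 AM.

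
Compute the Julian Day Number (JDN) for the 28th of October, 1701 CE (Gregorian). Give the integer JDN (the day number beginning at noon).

JDN 2451545 is 1 January 2000 CE (Gregorian); the target day is −108907 days from there, so JDN = 2342638.

2342638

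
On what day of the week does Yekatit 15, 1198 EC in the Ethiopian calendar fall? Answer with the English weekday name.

Thursday

In the proleptic Gregorian calendar this is 16 February 1206 (JDN 2161589).
JDN 2161589 mod 7 = 3, and JDN 0 was a Monday, so this is a Thursday.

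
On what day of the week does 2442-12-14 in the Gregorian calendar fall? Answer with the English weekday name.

Since JDN mod 7 = 6 (0 = Monday), the day is Sunday.

Sunday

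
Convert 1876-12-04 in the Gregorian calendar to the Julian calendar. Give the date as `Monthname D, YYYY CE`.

At this point the Julian calendar is 12 days behind the Gregorian.
4 December 1876 Gregorian − 12 days → 22 November 1876 Julian.

November 22, 1876 CE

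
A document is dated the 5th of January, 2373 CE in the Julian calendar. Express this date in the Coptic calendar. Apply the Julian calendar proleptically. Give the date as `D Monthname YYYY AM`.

Julian Day Number of the source date = 2587801.
Converting JDN 2587801 to the Coptic calendar gives 10 Tobi 2089 AM.

10 Tobi 2089 AM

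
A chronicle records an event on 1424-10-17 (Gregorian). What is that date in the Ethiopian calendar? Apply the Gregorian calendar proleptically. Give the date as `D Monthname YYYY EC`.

Julian Day Number of the source date = 2241455.
Converting JDN 2241455 to the Ethiopian calendar gives 11 Tikimt 1417 EC.

11 Tikimt 1417 EC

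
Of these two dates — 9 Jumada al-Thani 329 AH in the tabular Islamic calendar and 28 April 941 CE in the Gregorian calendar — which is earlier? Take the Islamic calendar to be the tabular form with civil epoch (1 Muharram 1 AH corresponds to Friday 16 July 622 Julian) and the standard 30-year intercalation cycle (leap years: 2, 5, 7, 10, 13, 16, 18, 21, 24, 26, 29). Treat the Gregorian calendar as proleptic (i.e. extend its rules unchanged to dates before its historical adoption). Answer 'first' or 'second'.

first

The two dates have Julian Day Numbers 2064828 and 2064871 respectively.
Since 2064828 < 2064871, the first date comes first.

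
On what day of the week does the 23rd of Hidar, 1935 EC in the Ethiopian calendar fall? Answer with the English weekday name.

Wednesday

Equivalently 2 December 1942 Gregorian, JDN 2430696.
JDN 2430696 mod 7 = 2, and JDN 0 was a Monday, so this is a Wednesday.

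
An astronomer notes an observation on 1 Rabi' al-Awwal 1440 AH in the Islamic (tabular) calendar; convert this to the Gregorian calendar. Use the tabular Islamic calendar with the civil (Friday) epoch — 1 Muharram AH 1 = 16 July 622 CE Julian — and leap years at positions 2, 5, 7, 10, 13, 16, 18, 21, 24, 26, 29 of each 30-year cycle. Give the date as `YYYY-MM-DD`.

2018-11-10

Julian Day Number of the source date = 2458433.
Converting JDN 2458433 to the Gregorian calendar gives 10 November 2018 CE.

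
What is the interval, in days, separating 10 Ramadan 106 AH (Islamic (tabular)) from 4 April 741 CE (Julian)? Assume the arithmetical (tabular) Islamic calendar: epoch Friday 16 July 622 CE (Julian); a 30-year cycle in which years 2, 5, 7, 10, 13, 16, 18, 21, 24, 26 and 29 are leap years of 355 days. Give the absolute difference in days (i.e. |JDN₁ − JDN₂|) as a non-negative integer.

5909

JDN of the first date = 1985893.
JDN of the second date = 1991802.
|1991802 − 1985893| = 5909.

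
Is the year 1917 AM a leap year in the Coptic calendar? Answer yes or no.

1917 mod 4 = 1; in the Coptic calendar a year is leap when year mod 4 = 3, so it is a common year.

no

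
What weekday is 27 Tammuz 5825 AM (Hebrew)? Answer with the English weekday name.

Friday

In the Gregorian calendar this is 31 July 2065 (JDN 2475498).
JDN 2475498 mod 7 = 4, and JDN 0 was a Monday, so this is a Friday.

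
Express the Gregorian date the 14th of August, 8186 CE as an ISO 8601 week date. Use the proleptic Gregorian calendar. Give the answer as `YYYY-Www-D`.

The weekday is Monday (ISO weekday 1).
That Monday belongs to ISO week 33 of ISO year 8186.

8186-W33-1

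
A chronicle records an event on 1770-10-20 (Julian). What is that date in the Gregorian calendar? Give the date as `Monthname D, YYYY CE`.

October 31, 1770 CE

At this point the Julian calendar is 11 days behind the Gregorian.
20 October 1770 Julian + 11 days → 31 October 1770 Gregorian.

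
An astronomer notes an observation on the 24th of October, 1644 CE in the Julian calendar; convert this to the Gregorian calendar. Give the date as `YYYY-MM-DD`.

The Julian–Gregorian offset here is 10 days (Julian trailing).
24 October 1644 Julian + 10 days → 3 November 1644 Gregorian.

1644-11-03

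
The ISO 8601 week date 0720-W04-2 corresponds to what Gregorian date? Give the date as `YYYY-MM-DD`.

ISO week 1 of 720 is the week containing the first Thursday of 720.
Week 4, day 2 (Tuesday) lands on 0720-01-20.

0720-01-20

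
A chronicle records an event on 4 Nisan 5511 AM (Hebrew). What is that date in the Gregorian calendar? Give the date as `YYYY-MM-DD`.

1751-03-30

Both dates share Julian Day Number 2360688; in the Gregorian calendar that is 30 March 1751 CE.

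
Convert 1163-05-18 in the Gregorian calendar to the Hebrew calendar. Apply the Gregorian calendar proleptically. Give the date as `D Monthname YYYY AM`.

7 Sivan 4923 AM

Both dates share Julian Day Number 2145974; in the Hebrew calendar that is 7 Sivan 4923 AM.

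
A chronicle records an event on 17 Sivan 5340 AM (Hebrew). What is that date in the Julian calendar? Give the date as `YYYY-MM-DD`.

1580-05-31

The source date corresponds to 10 June 1580 in the proleptic Gregorian calendar (JDN 2298304).
That day falls on 31 May 1580 CE in the Julian calendar.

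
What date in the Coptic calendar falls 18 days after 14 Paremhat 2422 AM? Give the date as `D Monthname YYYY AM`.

2 Parmouti 2422 AM

Counting 18 days forward from JDN 2709493 reaches JDN 2709511, which is 2 Parmouti 2422 AM.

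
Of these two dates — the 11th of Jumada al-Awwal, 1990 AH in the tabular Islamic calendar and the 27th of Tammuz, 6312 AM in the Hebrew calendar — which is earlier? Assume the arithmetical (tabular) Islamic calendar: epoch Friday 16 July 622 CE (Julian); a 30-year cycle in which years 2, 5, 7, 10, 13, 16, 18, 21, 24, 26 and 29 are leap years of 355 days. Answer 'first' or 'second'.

First date → JDN 2653403; second date → JDN 2653361.
JDN 2653361 < JDN 2653403, so the second date is earlier.

second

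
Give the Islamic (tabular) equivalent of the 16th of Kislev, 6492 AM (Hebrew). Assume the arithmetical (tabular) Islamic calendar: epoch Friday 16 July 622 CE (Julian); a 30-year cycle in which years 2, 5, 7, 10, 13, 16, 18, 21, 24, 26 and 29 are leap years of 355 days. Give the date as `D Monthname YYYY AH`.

The source date corresponds to 7 December 2731 in the Gregorian calendar (JDN 2718877).
That day falls on 15 Safar 2175 AH in the tabular Islamic calendar.

15 Safar 2175 AH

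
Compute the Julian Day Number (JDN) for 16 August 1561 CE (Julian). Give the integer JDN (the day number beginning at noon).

In the proleptic Gregorian calendar the same day is 26 August 1561.
JDN 2451545 is 1 January 2000 CE (Gregorian); the target day is −160104 days from there, so JDN = 2291441.

2291441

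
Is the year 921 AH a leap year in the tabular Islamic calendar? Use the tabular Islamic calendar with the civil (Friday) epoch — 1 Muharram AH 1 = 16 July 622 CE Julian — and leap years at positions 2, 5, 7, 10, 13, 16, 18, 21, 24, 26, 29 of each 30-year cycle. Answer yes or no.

Year 921 AH is year 21 of its 30-year cycle; leap positions are 2, 5, 7, 10, 13, 16, 18, 21, 24, 26, 29, so it is a leap year (355 days).

yes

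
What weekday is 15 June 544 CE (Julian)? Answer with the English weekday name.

Wednesday

Equivalently 17 June 544 Gregorian, JDN 1919920.
Since JDN mod 7 = 2 (0 = Monday), the day is Wednesday.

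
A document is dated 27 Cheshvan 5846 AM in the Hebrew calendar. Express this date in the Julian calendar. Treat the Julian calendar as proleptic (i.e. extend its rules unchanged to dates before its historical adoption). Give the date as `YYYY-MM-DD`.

2085-11-02

Both dates share Julian Day Number 2482910; in the Julian calendar that is 2 November 2085 CE.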